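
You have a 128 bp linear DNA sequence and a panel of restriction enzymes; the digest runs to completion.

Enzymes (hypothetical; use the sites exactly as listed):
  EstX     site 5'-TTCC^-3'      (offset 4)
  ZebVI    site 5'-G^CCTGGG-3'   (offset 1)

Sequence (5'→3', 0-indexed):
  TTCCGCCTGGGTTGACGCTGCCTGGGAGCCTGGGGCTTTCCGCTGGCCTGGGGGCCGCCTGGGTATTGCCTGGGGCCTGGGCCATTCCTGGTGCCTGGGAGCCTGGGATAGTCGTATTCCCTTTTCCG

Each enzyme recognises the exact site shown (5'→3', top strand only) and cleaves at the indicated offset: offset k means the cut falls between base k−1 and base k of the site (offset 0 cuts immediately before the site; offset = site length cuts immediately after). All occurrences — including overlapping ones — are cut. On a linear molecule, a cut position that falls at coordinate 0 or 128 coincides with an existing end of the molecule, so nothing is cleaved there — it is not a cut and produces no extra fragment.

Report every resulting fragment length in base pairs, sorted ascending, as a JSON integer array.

Scan for sites:
  EstX TTCC/4: at [0, 37, 84, 116, 123] ⇒ [4, 41, 88, 120, 127]
  ZebVI GCCTGGG/1: at [4, 19, 27, 45, 56, 67, 74, 92, 100] ⇒ [5, 20, 28, 46, 57, 68, 75, 93, 101]

Pooled cuts: [4, 5, 20, 28, 41, 46, 57, 68, 75, 88, 93, 101, 120, 127]

Fragment lengths:
  [0,4): 4 bp
  [4,5): 1 bp
  [5,20): 15 bp
  [20,28): 8 bp
  [28,41): 13 bp
  [41,46): 5 bp
  [46,57): 11 bp
  [57,68): 11 bp
  [68,75): 7 bp
  [75,88): 13 bp
  [88,93): 5 bp
  [93,101): 8 bp
  [101,120): 19 bp
  [120,127): 7 bp
  [127,128): 1 bp

[1,1,4,5,5,7,7,8,8,11,11,13,13,15,19]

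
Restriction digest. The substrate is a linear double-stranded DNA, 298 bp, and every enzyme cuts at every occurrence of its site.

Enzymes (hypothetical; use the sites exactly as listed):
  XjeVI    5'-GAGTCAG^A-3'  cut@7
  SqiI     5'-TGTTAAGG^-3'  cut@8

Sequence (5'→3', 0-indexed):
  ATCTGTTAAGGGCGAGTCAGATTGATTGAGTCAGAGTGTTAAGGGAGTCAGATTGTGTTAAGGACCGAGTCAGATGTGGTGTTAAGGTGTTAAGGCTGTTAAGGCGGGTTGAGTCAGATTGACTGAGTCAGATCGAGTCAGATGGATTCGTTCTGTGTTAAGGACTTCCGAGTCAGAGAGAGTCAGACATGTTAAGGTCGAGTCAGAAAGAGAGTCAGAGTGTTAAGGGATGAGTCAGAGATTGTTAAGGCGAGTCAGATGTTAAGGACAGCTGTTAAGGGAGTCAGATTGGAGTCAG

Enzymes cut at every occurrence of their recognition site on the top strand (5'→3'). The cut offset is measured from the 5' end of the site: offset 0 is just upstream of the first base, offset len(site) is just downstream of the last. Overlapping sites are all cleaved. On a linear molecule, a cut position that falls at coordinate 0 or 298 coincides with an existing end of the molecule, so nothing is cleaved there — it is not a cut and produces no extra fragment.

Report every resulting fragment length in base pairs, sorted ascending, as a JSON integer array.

[7,7,8,8,9,9,9,9,10,10,10,10,10,10,11,11,11,12,12,12,13,13,13,14,14,14,22]

Per-enzyme occurrences:
  XjeVI (GAGTCAGA, off=7): starts [13, 27, 44, 66, 110, 124, 134, 169, 179, 199, 211, 231, 251, 280] → cuts [20, 34, 51, 73, 117, 131, 141, 176, 186, 206, 218, 238, 258, 287]
  SqiI (TGTTAAGG, off=8): starts [3, 36, 55, 79, 87, 96, 155, 189, 220, 242, 259, 272] → cuts [11, 44, 63, 87, 95, 104, 163, 197, 228, 250, 267, 280]

Pooled cuts: [11, 20, 34, 44, 51, 63, 73, 87, 95, 104, 117, 131, 141, 163, 176, 186, 197, 206, 218, 228, 238, 250, 258, 267, 280, 287]

Fragments:
  [0,11): 11 bp
  [11,20): 9 bp
  [20,34): 14 bp
  [34,44): 10 bp
  [44,51): 7 bp
  [51,63): 12 bp
  [63,73): 10 bp
  [73,87): 14 bp
  [87,95): 8 bp
  [95,104): 9 bp
  [104,117): 13 bp
  [117,131): 14 bp
  [131,141): 10 bp
  [141,163): 22 bp
  [163,176): 13 bp
  [176,186): 10 bp
  [186,197): 11 bp
  [197,206): 9 bp
  [206,218): 12 bp
  [218,228): 10 bp
  [228,238): 10 bp
  [238,250): 12 bp
  [250,258): 8 bp
  [258,267): 9 bp
  [267,280): 13 bp
  [280,287): 7 bp
  [287,298): 11 bp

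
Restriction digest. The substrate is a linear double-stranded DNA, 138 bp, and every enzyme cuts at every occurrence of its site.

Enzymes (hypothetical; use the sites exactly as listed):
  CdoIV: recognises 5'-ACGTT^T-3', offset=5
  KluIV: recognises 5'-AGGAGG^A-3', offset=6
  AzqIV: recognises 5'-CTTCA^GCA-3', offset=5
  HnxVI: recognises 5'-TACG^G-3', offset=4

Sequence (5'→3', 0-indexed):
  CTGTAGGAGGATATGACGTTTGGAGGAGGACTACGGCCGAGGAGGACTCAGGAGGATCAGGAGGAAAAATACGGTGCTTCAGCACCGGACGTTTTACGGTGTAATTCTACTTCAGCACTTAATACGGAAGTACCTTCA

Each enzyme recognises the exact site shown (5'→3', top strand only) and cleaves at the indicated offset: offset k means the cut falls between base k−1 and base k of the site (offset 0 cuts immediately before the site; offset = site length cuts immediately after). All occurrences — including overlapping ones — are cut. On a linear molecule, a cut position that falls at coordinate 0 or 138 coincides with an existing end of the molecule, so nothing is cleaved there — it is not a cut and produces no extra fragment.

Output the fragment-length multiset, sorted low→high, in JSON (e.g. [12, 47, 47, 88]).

Site scan:
  CdoIV ACGTTT/5: at [15, 88] ⇒ [20, 93]
  KluIV AGGAGGA/6: at [4, 23, 39, 49, 58] ⇒ [10, 29, 45, 55, 64]
  AzqIV CTTCAGCA/5: at [76, 109] ⇒ [81, 114]
  HnxVI TACGG/4: at [31, 69, 94, 122] ⇒ [35, 73, 98, 126]

Pooled cuts: [10, 20, 29, 35, 45, 55, 64, 73, 81, 93, 98, 114, 126]

Fragment lengths:
  [0,10): 10 bp
  [10,20): 10 bp
  [20,29): 9 bp
  [29,35): 6 bp
  [35,45): 10 bp
  [45,55): 10 bp
  [55,64): 9 bp
  [64,73): 9 bp
  [73,81): 8 bp
  [81,93): 12 bp
  [93,98): 5 bp
  [98,114): 16 bp
  [114,126): 12 bp
  [126,138): 12 bp

[5,6,8,9,9,9,10,10,10,10,12,12,12,16]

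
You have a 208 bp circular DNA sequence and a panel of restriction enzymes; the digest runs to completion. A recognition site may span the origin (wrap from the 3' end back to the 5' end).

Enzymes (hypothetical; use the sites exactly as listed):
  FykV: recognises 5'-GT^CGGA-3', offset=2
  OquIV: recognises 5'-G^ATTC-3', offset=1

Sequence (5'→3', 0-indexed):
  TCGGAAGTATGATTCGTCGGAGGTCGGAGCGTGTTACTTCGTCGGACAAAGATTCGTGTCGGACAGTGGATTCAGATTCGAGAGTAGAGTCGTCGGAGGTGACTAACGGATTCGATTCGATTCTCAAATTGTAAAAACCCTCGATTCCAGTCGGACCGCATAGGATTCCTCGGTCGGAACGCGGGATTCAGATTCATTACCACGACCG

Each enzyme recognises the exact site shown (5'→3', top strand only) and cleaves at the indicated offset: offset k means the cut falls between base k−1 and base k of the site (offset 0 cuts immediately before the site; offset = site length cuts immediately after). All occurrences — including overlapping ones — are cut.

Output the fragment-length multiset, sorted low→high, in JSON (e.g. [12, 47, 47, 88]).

Scan for sites:
  FykV GTCGGA/2: at [15, 22, 40, 57, 91, 149, 172, 207] ⇒ [1, 17, 24, 42, 59, 93, 151, 174]
  OquIV GATTC/1: at [10, 50, 68, 74, 108, 113, 118, 142, 163, 184, 190] ⇒ [11, 51, 69, 75, 109, 114, 119, 143, 164, 185, 191]

All cut coordinates (distinct, sorted): [1, 11, 17, 24, 42, 51, 59, 69, 75, 93, 109, 114, 119, 143, 151, 164, 174, 185, 191]

Fragments:
  1→11: 10 bp
  11→17: 6 bp
  17→24: 7 bp
  24→42: 18 bp
  42→51: 9 bp
  51→59: 8 bp
  59→69: 10 bp
  69→75: 6 bp
  75→93: 18 bp
  93→109: 16 bp
  109→114: 5 bp
  114→119: 5 bp
  119→143: 24 bp
  143→151: 8 bp
  151→164: 13 bp
  164→174: 10 bp
  174→185: 11 bp
  185→191: 6 bp
  191→1 (wrap): 208-191+1 = 18 bp

[5,5,6,6,6,7,8,8,9,10,10,10,11,13,16,18,18,18,24]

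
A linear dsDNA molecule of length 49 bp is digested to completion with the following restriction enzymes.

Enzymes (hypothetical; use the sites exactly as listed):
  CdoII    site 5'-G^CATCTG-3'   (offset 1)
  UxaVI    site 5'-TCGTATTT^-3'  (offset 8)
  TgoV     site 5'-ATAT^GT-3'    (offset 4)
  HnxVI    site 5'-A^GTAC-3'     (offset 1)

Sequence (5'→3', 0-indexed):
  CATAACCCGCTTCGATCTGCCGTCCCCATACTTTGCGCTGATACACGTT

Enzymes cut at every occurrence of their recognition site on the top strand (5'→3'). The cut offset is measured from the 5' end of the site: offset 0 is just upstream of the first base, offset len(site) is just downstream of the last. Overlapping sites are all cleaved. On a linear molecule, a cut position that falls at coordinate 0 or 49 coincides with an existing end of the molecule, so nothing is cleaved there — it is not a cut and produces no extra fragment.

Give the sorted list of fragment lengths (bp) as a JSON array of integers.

[49]

Scan for sites:
  CdoII (GCATCTG, off=1): no sites
  UxaVI (TCGTATTT, off=8): no sites
  TgoV (ATATGT, off=4): no sites
  HnxVI (AGTAC, off=1): no sites

Pooled cuts: ∅

Fragments:
  no cuts → one linear fragment of 49 bp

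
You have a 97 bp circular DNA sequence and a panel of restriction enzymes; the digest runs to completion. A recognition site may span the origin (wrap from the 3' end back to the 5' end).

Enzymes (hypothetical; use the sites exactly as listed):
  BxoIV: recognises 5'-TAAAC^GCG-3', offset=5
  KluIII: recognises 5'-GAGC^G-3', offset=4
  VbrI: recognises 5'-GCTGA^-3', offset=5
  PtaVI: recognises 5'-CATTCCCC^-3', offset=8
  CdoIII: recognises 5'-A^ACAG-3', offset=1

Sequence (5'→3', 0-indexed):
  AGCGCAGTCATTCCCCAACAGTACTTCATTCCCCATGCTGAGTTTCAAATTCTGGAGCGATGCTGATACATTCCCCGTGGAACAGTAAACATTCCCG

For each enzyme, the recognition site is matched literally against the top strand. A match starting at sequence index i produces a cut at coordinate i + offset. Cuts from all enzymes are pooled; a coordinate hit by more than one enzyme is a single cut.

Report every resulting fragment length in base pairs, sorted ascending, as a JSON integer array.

Scan for sites:
  BxoIV (TAAACGCG, off=5): no sites
  KluIII GAGCG/4: at [54, 96] ⇒ [3, 58]
  VbrI GCTGA/5: at [36, 61] ⇒ [41, 66]
  PtaVI CATTCCCC/8: at [8, 26, 68] ⇒ [16, 34, 76]
  CdoIII AACAG/1: at [16, 80] ⇒ [17, 81]

All cut coordinates (distinct, sorted): [3, 16, 17, 34, 41, 58, 66, 76, 81]

Fragments:
  3→16: 13 bp
  16→17: 1 bp
  17→34: 17 bp
  34→41: 7 bp
  41→58: 17 bp
  58→66: 8 bp
  66→76: 10 bp
  76→81: 5 bp
  81→3 (wrap): 97-81+3 = 19 bp

[1,5,7,8,10,13,17,17,19]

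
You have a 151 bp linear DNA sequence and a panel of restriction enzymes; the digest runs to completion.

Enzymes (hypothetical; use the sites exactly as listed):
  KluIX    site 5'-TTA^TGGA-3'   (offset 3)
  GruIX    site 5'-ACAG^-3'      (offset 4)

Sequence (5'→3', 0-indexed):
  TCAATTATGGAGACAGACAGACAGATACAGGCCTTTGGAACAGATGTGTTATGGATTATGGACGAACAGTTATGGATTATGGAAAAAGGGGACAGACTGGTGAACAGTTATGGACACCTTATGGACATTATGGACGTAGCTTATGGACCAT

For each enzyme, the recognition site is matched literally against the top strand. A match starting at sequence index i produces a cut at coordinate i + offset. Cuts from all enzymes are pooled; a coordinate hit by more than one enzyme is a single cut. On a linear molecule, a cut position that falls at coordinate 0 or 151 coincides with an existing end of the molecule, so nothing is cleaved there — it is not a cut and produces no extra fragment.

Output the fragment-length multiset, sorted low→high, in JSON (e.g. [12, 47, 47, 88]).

Site scan:
  KluIX (TTATGGA, off=3): starts [4, 48, 55, 69, 76, 107, 118, 127, 140] → cuts [7, 51, 58, 72, 79, 110, 121, 130, 143]
  GruIX (ACAG, off=4): starts [12, 16, 20, 26, 39, 65, 91, 103] → cuts [16, 20, 24, 30, 43, 69, 95, 107]

All cut coordinates (distinct, sorted): [7, 16, 20, 24, 30, 43, 51, 58, 69, 72, 79, 95, 107, 110, 121, 130, 143]

Fragment lengths:
  [0,7): 7 bp
  [7,16): 9 bp
  [16,20): 4 bp
  [20,24): 4 bp
  [24,30): 6 bp
  [30,43): 13 bp
  [43,51): 8 bp
  [51,58): 7 bp
  [58,69): 11 bp
  [69,72): 3 bp
  [72,79): 7 bp
  [79,95): 16 bp
  [95,107): 12 bp
  [107,110): 3 bp
  [110,121): 11 bp
  [121,130): 9 bp
  [130,143): 13 bp
  [143,151): 8 bp

[3,3,4,4,6,7,7,7,8,8,9,9,11,11,12,13,13,16]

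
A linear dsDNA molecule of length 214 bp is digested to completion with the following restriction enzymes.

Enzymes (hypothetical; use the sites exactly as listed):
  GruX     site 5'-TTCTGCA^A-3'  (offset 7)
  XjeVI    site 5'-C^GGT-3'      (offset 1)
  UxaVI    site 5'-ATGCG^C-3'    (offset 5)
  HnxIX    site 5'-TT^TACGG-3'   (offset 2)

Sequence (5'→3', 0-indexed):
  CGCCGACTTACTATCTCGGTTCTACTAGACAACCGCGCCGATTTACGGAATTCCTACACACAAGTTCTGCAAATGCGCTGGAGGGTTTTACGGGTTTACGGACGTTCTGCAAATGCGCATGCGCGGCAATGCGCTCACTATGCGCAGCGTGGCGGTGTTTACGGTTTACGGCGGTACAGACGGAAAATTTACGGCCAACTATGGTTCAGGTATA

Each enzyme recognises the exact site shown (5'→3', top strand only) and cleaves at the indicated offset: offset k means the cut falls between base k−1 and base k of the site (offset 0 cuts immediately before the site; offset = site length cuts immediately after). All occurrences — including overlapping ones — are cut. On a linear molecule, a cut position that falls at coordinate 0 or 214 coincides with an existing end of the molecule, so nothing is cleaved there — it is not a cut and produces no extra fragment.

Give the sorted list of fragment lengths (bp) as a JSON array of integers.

Site scan:
  GruX (TTCTGCAA, off=7): starts [64, 104] → cuts [71, 111]
  XjeVI (CGGT, off=1): starts [16, 152, 161, 171] → cuts [17, 153, 162, 172]
  UxaVI (ATGCGC, off=5): starts [72, 112, 118, 128, 139] → cuts [77, 117, 123, 133, 144]
  HnxIX (TTTACGG, off=2): starts [41, 86, 94, 157, 164, 187] → cuts [43, 88, 96, 159, 166, 189]

Pooled cuts: [17, 43, 71, 77, 88, 96, 111, 117, 123, 133, 144, 153, 159, 162, 166, 172, 189]

Fragments:
  [0,17): 17 bp
  [17,43): 26 bp
  [43,71): 28 bp
  [71,77): 6 bp
  [77,88): 11 bp
  [88,96): 8 bp
  [96,111): 15 bp
  [111,117): 6 bp
  [117,123): 6 bp
  [123,133): 10 bp
  [133,144): 11 bp
  [144,153): 9 bp
  [153,159): 6 bp
  [159,162): 3 bp
  [162,166): 4 bp
  [166,172): 6 bp
  [172,189): 17 bp
  [189,214): 25 bp

[3,4,6,6,6,6,6,8,9,10,11,11,15,17,17,25,26,28]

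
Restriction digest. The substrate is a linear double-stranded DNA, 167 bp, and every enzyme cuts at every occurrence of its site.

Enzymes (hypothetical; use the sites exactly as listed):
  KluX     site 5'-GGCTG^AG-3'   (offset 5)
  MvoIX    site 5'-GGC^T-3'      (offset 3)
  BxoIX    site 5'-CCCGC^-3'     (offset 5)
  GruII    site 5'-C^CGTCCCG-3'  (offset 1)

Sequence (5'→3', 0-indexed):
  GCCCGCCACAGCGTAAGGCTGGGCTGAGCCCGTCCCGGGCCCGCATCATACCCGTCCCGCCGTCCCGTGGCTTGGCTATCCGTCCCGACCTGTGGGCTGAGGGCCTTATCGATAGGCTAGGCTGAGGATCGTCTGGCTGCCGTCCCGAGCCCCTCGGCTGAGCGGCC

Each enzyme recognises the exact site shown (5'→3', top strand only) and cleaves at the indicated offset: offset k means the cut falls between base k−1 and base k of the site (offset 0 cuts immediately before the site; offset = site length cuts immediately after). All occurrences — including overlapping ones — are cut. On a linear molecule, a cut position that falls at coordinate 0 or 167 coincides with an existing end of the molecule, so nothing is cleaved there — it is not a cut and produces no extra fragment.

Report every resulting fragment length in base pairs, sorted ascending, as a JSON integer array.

[2,2,2,2,3,4,4,5,5,5,6,7,8,8,11,13,13,14,17,18,18]

Site scan:
  KluX (GGCTGAG, off=5): starts [21, 94, 119, 155] → cuts [26, 99, 124, 160]
  MvoIX (GGCT, off=3): starts [16, 21, 68, 73, 94, 114, 119, 134, 155] → cuts [19, 24, 71, 76, 97, 117, 122, 137, 158]
  BxoIX (CCCGC, off=5): starts [1, 39, 55] → cuts [6, 44, 60]
  GruII (CCGTCCCG, off=1): starts [29, 51, 59, 79, 139] → cuts [30, 52, 60, 80, 140]

All cut coordinates (distinct, sorted): [6, 19, 24, 26, 30, 44, 52, 60, 71, 76, 80, 97, 99, 117, 122, 124, 137, 140, 158, 160]

Fragment lengths:
  [0,6): 6 bp
  [6,19): 13 bp
  [19,24): 5 bp
  [24,26): 2 bp
  [26,30): 4 bp
  [30,44): 14 bp
  [44,52): 8 bp
  [52,60): 8 bp
  [60,71): 11 bp
  [71,76): 5 bp
  [76,80): 4 bp
  [80,97): 17 bp
  [97,99): 2 bp
  [99,117): 18 bp
  [117,122): 5 bp
  [122,124): 2 bp
  [124,137): 13 bp
  [137,140): 3 bp
  [140,158): 18 bp
  [158,160): 2 bp
  [160,167): 7 bp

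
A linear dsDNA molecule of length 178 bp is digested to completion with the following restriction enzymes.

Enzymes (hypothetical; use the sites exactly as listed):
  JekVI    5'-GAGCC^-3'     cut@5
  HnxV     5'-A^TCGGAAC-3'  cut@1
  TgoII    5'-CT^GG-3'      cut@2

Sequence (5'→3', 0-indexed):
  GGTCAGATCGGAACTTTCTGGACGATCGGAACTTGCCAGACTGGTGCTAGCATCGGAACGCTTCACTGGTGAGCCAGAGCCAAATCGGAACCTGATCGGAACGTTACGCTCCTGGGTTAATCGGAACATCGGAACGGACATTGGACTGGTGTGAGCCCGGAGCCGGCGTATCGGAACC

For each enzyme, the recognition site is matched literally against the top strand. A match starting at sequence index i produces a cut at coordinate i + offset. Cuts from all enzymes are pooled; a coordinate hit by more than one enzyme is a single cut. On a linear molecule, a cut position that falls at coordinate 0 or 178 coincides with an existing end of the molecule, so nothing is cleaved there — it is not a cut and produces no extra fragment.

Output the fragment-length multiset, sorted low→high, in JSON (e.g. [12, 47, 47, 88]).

Per-enzyme occurrences:
  JekVI (GAGCC, off=5): starts [70, 76, 152, 159] → cuts [75, 81, 157, 164]
  HnxV (ATCGGAAC, off=1): starts [6, 24, 51, 83, 94, 119, 127, 169] → cuts [7, 25, 52, 84, 95, 120, 128, 170]
  TgoII (CTGG, off=2): starts [17, 40, 65, 111, 145] → cuts [19, 42, 67, 113, 147]

Pooled cuts: [7, 19, 25, 42, 52, 67, 75, 81, 84, 95, 113, 120, 128, 147, 157, 164, 170]

Fragment lengths:
  [0,7): 7 bp
  [7,19): 12 bp
  [19,25): 6 bp
  [25,42): 17 bp
  [42,52): 10 bp
  [52,67): 15 bp
  [67,75): 8 bp
  [75,81): 6 bp
  [81,84): 3 bp
  [84,95): 11 bp
  [95,113): 18 bp
  [113,120): 7 bp
  [120,128): 8 bp
  [128,147): 19 bp
  [147,157): 10 bp
  [157,164): 7 bp
  [164,170): 6 bp
  [170,178): 8 bp

[3,6,6,6,7,7,7,8,8,8,10,10,11,12,15,17,18,19]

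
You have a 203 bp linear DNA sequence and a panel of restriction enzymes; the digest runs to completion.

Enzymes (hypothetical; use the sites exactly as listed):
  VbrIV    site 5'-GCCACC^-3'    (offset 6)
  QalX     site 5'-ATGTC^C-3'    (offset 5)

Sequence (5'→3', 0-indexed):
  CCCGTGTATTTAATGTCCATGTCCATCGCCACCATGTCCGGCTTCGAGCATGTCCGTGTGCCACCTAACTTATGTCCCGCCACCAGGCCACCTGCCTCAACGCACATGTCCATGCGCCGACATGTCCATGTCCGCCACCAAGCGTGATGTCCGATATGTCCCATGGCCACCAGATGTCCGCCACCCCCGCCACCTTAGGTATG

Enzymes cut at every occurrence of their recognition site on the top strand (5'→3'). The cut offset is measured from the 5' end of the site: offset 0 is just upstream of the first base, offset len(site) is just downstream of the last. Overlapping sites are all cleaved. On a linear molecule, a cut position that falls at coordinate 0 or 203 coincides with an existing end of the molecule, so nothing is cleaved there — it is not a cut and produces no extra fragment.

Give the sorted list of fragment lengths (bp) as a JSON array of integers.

[5,6,6,7,7,7,8,8,9,9,9,10,11,11,11,12,16,16,17,18]

Per-enzyme occurrences:
  VbrIV (GCCACC, off=6): starts [27, 59, 78, 86, 133, 165, 179, 188] → cuts [33, 65, 84, 92, 139, 171, 185, 194]
  QalX (ATGTCC, off=5): starts [12, 18, 33, 49, 71, 105, 121, 127, 146, 155, 173] → cuts [17, 23, 38, 54, 76, 110, 126, 132, 151, 160, 178]

All cut coordinates (distinct, sorted): [17, 23, 33, 38, 54, 65, 76, 84, 92, 110, 126, 132, 139, 151, 160, 171, 178, 185, 194]

Fragment lengths:
  [0,17): 17 bp
  [17,23): 6 bp
  [23,33): 10 bp
  [33,38): 5 bp
  [38,54): 16 bp
  [54,65): 11 bp
  [65,76): 11 bp
  [76,84): 8 bp
  [84,92): 8 bp
  [92,110): 18 bp
  [110,126): 16 bp
  [126,132): 6 bp
  [132,139): 7 bp
  [139,151): 12 bp
  [151,160): 9 bp
  [160,171): 11 bp
  [171,178): 7 bp
  [178,185): 7 bp
  [185,194): 9 bp
  [194,203): 9 bp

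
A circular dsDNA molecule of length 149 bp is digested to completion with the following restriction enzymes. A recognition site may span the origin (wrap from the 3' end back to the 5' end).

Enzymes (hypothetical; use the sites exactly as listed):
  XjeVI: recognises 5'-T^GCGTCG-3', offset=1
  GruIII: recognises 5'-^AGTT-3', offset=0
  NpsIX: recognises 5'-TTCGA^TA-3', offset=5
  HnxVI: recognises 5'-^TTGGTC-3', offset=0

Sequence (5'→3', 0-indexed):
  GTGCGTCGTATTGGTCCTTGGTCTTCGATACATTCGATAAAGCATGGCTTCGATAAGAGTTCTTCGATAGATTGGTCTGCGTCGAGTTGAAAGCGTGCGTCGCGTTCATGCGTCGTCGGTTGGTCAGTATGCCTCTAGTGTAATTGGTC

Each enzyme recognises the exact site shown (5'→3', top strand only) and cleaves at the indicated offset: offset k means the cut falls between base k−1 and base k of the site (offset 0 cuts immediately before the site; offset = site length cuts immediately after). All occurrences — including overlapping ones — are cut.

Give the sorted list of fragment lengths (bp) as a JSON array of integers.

[4,4,6,7,7,8,8,9,10,10,11,12,13,16,24]

Scan for sites:
  XjeVI (TGCGTCG, off=1): starts [1, 77, 95, 108] → cuts [2, 78, 96, 109]
  GruIII (AGTT, off=0): starts [57, 84] → cuts [57, 84]
  NpsIX (TTCGATA, off=5): starts [23, 32, 48, 62] → cuts [28, 37, 53, 67]
  HnxVI (TTGGTC, off=0): starts [10, 17, 71, 119, 143] → cuts [10, 17, 71, 119, 143]

All cut coordinates (distinct, sorted): [2, 10, 17, 28, 37, 53, 57, 67, 71, 78, 84, 96, 109, 119, 143]

Fragment lengths:
  2→10: 8 bp
  10→17: 7 bp
  17→28: 11 bp
  28→37: 9 bp
  37→53: 16 bp
  53→57: 4 bp
  57→67: 10 bp
  67→71: 4 bp
  71→78: 7 bp
  78→84: 6 bp
  84→96: 12 bp
  96→109: 13 bp
  109→119: 10 bp
  119→143: 24 bp
  143→2 (wrap): 149-143+2 = 8 bp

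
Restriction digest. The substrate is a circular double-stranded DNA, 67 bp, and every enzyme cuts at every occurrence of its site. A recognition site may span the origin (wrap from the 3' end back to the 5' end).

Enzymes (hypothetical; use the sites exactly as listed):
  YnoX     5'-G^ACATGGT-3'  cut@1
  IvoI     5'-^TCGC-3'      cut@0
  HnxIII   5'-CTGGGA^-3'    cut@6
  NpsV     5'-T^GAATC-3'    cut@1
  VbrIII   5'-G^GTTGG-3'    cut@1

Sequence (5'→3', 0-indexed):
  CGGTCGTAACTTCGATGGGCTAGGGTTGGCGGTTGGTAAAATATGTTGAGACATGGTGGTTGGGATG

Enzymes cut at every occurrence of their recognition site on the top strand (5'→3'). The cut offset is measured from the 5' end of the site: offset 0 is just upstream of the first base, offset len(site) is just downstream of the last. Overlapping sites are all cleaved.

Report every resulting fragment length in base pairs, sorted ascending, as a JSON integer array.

Per-enzyme occurrences:
  YnoX (GACATGGT, off=1): starts [49] → cuts [50]
  IvoI (TCGC, off=0): no sites
  HnxIII (CTGGGA, off=6): no sites
  NpsV (TGAATC, off=1): no sites
  VbrIII (GGTTGG, off=1): starts [23, 30, 57] → cuts [24, 31, 58]

Pooled cuts: [24, 31, 50, 58]

Fragment lengths:
  24→31: 7 bp
  31→50: 19 bp
  50→58: 8 bp
  58→24 (wrap): 67-58+24 = 33 bp

[7,8,19,33]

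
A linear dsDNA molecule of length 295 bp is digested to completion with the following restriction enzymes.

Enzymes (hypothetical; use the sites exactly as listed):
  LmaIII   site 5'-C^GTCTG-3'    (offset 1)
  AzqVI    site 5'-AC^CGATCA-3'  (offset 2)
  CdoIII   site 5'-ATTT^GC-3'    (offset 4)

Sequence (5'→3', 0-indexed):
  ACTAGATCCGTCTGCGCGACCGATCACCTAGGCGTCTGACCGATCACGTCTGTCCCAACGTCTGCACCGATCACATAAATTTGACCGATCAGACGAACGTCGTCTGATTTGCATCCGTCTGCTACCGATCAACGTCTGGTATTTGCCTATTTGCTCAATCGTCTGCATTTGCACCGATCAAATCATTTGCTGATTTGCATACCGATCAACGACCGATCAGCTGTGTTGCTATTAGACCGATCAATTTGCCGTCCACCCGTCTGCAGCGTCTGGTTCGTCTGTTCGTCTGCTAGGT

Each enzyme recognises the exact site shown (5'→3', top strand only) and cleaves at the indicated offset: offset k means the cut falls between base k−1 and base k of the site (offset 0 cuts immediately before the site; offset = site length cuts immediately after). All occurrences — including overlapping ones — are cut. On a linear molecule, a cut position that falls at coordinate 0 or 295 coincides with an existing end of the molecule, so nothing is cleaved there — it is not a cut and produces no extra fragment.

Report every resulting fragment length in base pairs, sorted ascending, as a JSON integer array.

[4,6,6,7,7,8,8,8,8,8,8,9,9,9,9,9,10,10,11,11,11,11,11,12,13,14,16,18,24]

Scan for sites:
  LmaIII CGTCTG/1: at [8, 32, 46, 58, 100, 115, 132, 159, 257, 266, 275, 283] ⇒ [9, 33, 47, 59, 101, 116, 133, 160, 258, 267, 276, 284]
  AzqVI ACCGATCA/2: at [18, 38, 65, 83, 123, 172, 200, 211, 235] ⇒ [20, 40, 67, 85, 125, 174, 202, 213, 237]
  CdoIII ATTTGC/4: at [106, 140, 148, 166, 184, 192, 243] ⇒ [110, 144, 152, 170, 188, 196, 247]

Pooled cuts: [9, 20, 33, 40, 47, 59, 67, 85, 101, 110, 116, 125, 133, 144, 152, 160, 170, 174, 188, 196, 202, 213, 237, 247, 258, 267, 276, 284]

Fragment lengths:
  [0,9): 9 bp
  [9,20): 11 bp
  [20,33): 13 bp
  [33,40): 7 bp
  [40,47): 7 bp
  [47,59): 12 bp
  [59,67): 8 bp
  [67,85): 18 bp
  [85,101): 16 bp
  [101,110): 9 bp
  [110,116): 6 bp
  [116,125): 9 bp
  [125,133): 8 bp
  [133,144): 11 bp
  [144,152): 8 bp
  [152,160): 8 bp
  [160,170): 10 bp
  [170,174): 4 bp
  [174,188): 14 bp
  [188,196): 8 bp
  [196,202): 6 bp
  [202,213): 11 bp
  [213,237): 24 bp
  [237,247): 10 bp
  [247,258): 11 bp
  [258,267): 9 bp
  [267,276): 9 bp
  [276,284): 8 bp
  [284,295): 11 bp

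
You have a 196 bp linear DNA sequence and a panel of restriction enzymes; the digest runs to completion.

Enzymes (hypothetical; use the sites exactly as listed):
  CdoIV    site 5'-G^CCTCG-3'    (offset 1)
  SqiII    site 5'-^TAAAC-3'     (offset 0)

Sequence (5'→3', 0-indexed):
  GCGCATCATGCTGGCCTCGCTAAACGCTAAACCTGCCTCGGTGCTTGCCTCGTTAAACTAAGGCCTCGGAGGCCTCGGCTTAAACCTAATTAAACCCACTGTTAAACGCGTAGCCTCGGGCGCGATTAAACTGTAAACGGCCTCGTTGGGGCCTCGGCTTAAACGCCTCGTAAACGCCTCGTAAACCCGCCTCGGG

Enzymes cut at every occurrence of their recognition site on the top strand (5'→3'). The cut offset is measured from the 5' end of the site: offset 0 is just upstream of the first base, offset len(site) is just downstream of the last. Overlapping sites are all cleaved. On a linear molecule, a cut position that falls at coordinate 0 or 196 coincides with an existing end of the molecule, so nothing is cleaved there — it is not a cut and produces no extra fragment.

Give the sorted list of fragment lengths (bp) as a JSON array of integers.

[5,5,6,6,6,6,7,7,7,7,8,8,8,8,9,10,10,11,11,12,12,13,14]

Per-enzyme occurrences:
  CdoIV (GCCTCG, off=1): starts [13, 34, 46, 62, 71, 112, 139, 150, 164, 175, 188] → cuts [14, 35, 47, 63, 72, 113, 140, 151, 165, 176, 189]
  SqiII (TAAAC, off=0): starts [20, 27, 53, 80, 90, 102, 126, 133, 159, 170, 181] → cuts [20, 27, 53, 80, 90, 102, 126, 133, 159, 170, 181]

All cut coordinates (distinct, sorted): [14, 20, 27, 35, 47, 53, 63, 72, 80, 90, 102, 113, 126, 133, 140, 151, 159, 165, 170, 176, 181, 189]

Fragment lengths:
  [0,14): 14 bp
  [14,20): 6 bp
  [20,27): 7 bp
  [27,35): 8 bp
  [35,47): 12 bp
  [47,53): 6 bp
  [53,63): 10 bp
  [63,72): 9 bp
  [72,80): 8 bp
  [80,90): 10 bp
  [90,102): 12 bp
  [102,113): 11 bp
  [113,126): 13 bp
  [126,133): 7 bp
  [133,140): 7 bp
  [140,151): 11 bp
  [151,159): 8 bp
  [159,165): 6 bp
  [165,170): 5 bp
  [170,176): 6 bp
  [176,181): 5 bp
  [181,189): 8 bp
  [189,196): 7 bp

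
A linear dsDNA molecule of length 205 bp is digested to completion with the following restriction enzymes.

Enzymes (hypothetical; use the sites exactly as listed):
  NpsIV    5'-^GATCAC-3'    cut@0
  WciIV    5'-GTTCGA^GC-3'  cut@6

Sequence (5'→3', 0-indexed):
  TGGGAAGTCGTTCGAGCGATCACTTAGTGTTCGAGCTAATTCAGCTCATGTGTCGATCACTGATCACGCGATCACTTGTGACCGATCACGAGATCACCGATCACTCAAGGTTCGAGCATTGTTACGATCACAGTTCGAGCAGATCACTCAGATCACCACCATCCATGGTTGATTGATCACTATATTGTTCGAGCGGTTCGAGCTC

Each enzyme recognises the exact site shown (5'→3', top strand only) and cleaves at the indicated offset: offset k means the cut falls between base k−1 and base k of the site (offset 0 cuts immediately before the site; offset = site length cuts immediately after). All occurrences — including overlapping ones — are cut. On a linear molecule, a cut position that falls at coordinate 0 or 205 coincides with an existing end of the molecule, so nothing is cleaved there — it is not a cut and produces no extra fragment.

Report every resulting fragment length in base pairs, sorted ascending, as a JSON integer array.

[2,3,4,7,7,8,8,9,9,10,13,14,15,17,17,18,20,24]

Site scan:
  NpsIV (GATCAC, off=0): starts [17, 54, 61, 69, 83, 91, 98, 125, 141, 150, 174] → cuts [17, 54, 61, 69, 83, 91, 98, 125, 141, 150, 174]
  WciIV (GTTCGAGC, off=6): starts [9, 28, 109, 132, 186, 195] → cuts [15, 34, 115, 138, 192, 201]

Pooled cuts: [15, 17, 34, 54, 61, 69, 83, 91, 98, 115, 125, 138, 141, 150, 174, 192, 201]

Fragment lengths:
  [0,15): 15 bp
  [15,17): 2 bp
  [17,34): 17 bp
  [34,54): 20 bp
  [54,61): 7 bp
  [61,69): 8 bp
  [69,83): 14 bp
  [83,91): 8 bp
  [91,98): 7 bp
  [98,115): 17 bp
  [115,125): 10 bp
  [125,138): 13 bp
  [138,141): 3 bp
  [141,150): 9 bp
  [150,174): 24 bp
  [174,192): 18 bp
  [192,201): 9 bp
  [201,205): 4 bp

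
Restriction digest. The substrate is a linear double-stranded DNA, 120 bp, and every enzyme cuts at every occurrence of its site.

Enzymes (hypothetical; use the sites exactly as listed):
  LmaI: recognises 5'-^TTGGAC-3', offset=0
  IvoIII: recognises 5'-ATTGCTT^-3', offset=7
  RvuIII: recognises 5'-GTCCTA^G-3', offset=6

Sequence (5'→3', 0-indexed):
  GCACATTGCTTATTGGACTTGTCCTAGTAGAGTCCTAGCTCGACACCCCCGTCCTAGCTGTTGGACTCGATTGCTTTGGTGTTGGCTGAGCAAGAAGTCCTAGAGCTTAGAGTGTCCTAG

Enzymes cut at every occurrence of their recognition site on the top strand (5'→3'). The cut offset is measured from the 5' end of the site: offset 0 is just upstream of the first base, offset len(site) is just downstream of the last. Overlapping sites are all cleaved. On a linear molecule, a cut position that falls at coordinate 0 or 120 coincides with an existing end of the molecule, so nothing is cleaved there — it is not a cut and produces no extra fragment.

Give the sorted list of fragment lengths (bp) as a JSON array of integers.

[1,1,4,11,11,14,16,17,19,26]

Site scan:
  LmaI TTGGAC/0: at [12, 60] ⇒ [12, 60]
  IvoIII ATTGCTT/7: at [4, 69] ⇒ [11, 76]
  RvuIII GTCCTAG/6: at [20, 31, 50, 96, 113] ⇒ [26, 37, 56, 102, 119]

All cut coordinates (distinct, sorted): [11, 12, 26, 37, 56, 60, 76, 102, 119]

Fragment lengths:
  [0,11): 11 bp
  [11,12): 1 bp
  [12,26): 14 bp
  [26,37): 11 bp
  [37,56): 19 bp
  [56,60): 4 bp
  [60,76): 16 bp
  [76,102): 26 bp
  [102,119): 17 bp
  [119,120): 1 bp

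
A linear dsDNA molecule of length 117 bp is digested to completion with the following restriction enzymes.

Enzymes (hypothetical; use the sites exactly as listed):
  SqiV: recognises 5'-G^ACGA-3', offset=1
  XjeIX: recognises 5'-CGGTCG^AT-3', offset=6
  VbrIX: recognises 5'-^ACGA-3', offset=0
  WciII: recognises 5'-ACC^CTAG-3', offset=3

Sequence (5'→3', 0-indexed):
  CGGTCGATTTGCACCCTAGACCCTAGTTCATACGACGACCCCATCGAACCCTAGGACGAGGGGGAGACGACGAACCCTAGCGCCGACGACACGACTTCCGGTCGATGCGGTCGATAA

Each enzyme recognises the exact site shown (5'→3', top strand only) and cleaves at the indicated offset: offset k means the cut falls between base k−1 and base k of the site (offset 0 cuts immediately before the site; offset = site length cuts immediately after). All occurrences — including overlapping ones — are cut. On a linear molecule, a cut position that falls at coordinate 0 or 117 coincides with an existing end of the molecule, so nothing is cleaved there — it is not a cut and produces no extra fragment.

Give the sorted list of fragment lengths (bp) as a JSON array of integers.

Per-enzyme occurrences:
  SqiV (GACGA, off=1): starts [33, 54, 65, 68, 84] → cuts [34, 55, 66, 69, 85]
  XjeIX (CGGTCGAT, off=6): starts [0, 98, 107] → cuts [6, 104, 113]
  VbrIX (ACGA, off=0): starts [31, 34, 55, 66, 69, 85, 90] → cuts [31, 34, 55, 66, 69, 85, 90]
  WciII (ACCCTAG, off=3): starts [12, 19, 47, 73] → cuts [15, 22, 50, 76]

All cut coordinates (distinct, sorted): [6, 15, 22, 31, 34, 50, 55, 66, 69, 76, 85, 90, 104, 113]

Fragment lengths:
  [0,6): 6 bp
  [6,15): 9 bp
  [15,22): 7 bp
  [22,31): 9 bp
  [31,34): 3 bp
  [34,50): 16 bp
  [50,55): 5 bp
  [55,66): 11 bp
  [66,69): 3 bp
  [69,76): 7 bp
  [76,85): 9 bp
  [85,90): 5 bp
  [90,104): 14 bp
  [104,113): 9 bp
  [113,117): 4 bp

[3,3,4,5,5,6,7,7,9,9,9,9,11,14,16]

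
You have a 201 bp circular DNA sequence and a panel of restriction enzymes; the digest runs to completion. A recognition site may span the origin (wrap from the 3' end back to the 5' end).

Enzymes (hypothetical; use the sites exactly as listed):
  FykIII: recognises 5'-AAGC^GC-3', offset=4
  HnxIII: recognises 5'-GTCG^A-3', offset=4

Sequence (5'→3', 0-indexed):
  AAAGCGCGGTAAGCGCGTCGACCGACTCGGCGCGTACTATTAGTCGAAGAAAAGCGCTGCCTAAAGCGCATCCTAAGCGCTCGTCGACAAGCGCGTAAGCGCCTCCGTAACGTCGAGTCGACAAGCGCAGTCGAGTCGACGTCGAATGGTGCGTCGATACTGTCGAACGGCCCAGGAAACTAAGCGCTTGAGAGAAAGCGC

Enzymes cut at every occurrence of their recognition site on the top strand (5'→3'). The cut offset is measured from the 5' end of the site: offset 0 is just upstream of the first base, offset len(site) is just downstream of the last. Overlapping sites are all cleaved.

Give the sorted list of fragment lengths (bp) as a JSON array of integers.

Scan for sites:
  FykIII (AAGCGC, off=4): starts [1, 10, 51, 63, 74, 88, 96, 122, 181, 195] → cuts [5, 14, 55, 67, 78, 92, 100, 126, 185, 199]
  HnxIII (GTCGA, off=4): starts [16, 42, 82, 111, 116, 129, 134, 140, 152, 161] → cuts [20, 46, 86, 115, 120, 133, 138, 144, 156, 165]

Pooled cuts: [5, 14, 20, 46, 55, 67, 78, 86, 92, 100, 115, 120, 126, 133, 138, 144, 156, 165, 185, 199]

Fragments:
  5→14: 9 bp
  14→20: 6 bp
  20→46: 26 bp
  46→55: 9 bp
  55→67: 12 bp
  67→78: 11 bp
  78→86: 8 bp
  86→92: 6 bp
  92→100: 8 bp
  100→115: 15 bp
  115→120: 5 bp
  120→126: 6 bp
  126→133: 7 bp
  133→138: 5 bp
  138→144: 6 bp
  144→156: 12 bp
  156→165: 9 bp
  165→185: 20 bp
  185→199: 14 bp
  199→5 (wrap): 201-199+5 = 7 bp

[5,5,6,6,6,6,7,7,8,8,9,9,9,11,12,12,14,15,20,26]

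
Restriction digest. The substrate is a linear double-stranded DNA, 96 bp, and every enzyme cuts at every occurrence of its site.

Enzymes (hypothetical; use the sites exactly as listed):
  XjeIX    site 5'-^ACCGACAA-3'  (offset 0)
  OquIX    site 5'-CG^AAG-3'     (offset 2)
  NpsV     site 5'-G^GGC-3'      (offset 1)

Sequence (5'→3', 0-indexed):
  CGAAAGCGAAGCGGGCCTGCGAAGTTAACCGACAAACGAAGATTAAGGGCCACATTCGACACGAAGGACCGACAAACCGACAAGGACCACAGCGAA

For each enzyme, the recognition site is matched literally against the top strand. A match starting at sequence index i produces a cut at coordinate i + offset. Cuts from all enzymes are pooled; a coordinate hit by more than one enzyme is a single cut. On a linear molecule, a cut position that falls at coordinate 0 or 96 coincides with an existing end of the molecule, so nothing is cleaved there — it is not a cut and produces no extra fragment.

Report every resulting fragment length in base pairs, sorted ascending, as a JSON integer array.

[4,5,6,8,8,8,9,11,16,21]

Scan for sites:
  XjeIX ACCGACAA/0: at [27, 67, 75] ⇒ [27, 67, 75]
  OquIX CGAAG/2: at [6, 19, 36, 61] ⇒ [8, 21, 38, 63]
  NpsV GGGC/1: at [12, 46] ⇒ [13, 47]

Pooled cuts: [8, 13, 21, 27, 38, 47, 63, 67, 75]

Fragment lengths:
  [0,8): 8 bp
  [8,13): 5 bp
  [13,21): 8 bp
  [21,27): 6 bp
  [27,38): 11 bp
  [38,47): 9 bp
  [47,63): 16 bp
  [63,67): 4 bp
  [67,75): 8 bp
  [75,96): 21 bp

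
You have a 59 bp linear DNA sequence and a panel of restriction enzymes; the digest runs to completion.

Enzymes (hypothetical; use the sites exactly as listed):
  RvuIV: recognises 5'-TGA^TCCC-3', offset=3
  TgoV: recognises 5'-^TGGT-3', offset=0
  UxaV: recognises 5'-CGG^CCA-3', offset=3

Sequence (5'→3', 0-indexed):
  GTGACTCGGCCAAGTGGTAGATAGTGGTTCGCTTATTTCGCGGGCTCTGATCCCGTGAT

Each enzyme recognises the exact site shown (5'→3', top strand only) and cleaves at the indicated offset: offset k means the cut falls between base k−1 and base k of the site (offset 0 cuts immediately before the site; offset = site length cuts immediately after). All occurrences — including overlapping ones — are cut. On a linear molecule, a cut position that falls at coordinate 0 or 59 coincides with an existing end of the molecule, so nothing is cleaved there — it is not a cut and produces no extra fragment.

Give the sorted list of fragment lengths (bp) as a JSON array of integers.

Scan for sites:
  RvuIV (TGATCCC, off=3): starts [47] → cuts [50]
  TgoV (TGGT, off=0): starts [14, 24] → cuts [14, 24]
  UxaV (CGGCCA, off=3): starts [6] → cuts [9]

All cut coordinates (distinct, sorted): [9, 14, 24, 50]

Fragments:
  [0,9): 9 bp
  [9,14): 5 bp
  [14,24): 10 bp
  [24,50): 26 bp
  [50,59): 9 bp

[5,9,9,10,26]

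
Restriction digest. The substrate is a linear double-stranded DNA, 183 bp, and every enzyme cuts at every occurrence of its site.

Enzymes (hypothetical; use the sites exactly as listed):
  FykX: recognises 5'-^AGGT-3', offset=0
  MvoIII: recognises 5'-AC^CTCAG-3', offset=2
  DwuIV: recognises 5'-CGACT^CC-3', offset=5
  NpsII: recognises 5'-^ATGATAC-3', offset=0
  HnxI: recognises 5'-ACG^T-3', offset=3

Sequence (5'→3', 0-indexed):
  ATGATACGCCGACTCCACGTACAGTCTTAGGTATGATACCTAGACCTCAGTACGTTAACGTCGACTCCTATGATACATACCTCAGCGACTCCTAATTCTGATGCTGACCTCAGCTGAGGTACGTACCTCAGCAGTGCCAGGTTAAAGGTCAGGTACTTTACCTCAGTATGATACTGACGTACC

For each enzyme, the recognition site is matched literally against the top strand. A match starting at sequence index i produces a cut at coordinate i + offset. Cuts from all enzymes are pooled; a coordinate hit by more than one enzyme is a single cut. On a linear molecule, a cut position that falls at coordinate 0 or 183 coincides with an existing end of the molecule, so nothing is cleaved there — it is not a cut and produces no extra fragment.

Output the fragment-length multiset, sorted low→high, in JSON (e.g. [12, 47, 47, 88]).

[3,3,4,4,5,5,6,6,6,7,7,8,9,9,10,11,11,12,12,13,14,18]

Per-enzyme occurrences:
  FykX (AGGT, off=0): starts [28, 116, 138, 145, 150] → cuts [28, 116, 138, 145, 150]
  MvoIII (ACCTCAG, off=2): starts [43, 78, 106, 124, 159] → cuts [45, 80, 108, 126, 161]
  DwuIV (CGACTCC, off=5): starts [9, 61, 85] → cuts [14, 66, 90]
  NpsII (ATGATAC, off=0): starts [0, 32, 69, 167] → cuts [32, 69, 167] (position 0 is a terminus of the linear molecule — no cut)
  HnxI (ACGT, off=3): starts [16, 51, 57, 120, 176] → cuts [19, 54, 60, 123, 179]

Pooled cuts: [14, 19, 28, 32, 45, 54, 60, 66, 69, 80, 90, 108, 116, 123, 126, 138, 145, 150, 161, 167, 179]

Fragment lengths:
  [0,14): 14 bp
  [14,19): 5 bp
  [19,28): 9 bp
  [28,32): 4 bp
  [32,45): 13 bp
  [45,54): 9 bp
  [54,60): 6 bp
  [60,66): 6 bp
  [66,69): 3 bp
  [69,80): 11 bp
  [80,90): 10 bp
  [90,108): 18 bp
  [108,116): 8 bp
  [116,123): 7 bp
  [123,126): 3 bp
  [126,138): 12 bp
  [138,145): 7 bp
  [145,150): 5 bp
  [150,161): 11 bp
  [161,167): 6 bp
  [167,179): 12 bp
  [179,183): 4 bp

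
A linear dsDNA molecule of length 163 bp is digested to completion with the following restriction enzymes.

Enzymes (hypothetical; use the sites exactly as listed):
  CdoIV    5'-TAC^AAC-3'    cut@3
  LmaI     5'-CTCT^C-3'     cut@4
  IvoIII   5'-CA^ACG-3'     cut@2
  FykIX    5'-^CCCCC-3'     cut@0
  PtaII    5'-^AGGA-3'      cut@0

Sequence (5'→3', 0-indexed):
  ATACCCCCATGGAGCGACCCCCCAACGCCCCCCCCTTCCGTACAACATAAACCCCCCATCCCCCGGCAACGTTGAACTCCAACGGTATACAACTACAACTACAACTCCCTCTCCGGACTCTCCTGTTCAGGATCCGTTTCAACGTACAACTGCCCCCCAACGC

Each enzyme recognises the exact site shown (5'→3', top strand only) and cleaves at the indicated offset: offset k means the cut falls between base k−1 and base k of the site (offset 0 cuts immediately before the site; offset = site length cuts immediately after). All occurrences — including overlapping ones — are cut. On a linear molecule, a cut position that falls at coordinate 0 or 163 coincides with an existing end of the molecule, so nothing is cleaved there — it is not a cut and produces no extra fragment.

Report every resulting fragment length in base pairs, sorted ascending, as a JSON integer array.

[1,1,1,1,1,1,3,3,4,5,6,6,6,6,6,7,7,8,9,9,9,10,13,13,13,14]

Site scan:
  CdoIV (TACAAC, off=3): starts [40, 87, 93, 99, 144] → cuts [43, 90, 96, 102, 147]
  LmaI (CTCTC, off=4): starts [108, 117] → cuts [112, 121]
  IvoIII (CAACG, off=2): starts [22, 66, 79, 139, 157] → cuts [24, 68, 81, 141, 159]
  FykIX (CCCCC, off=0): starts [3, 17, 18, 27, 28, 29, 30, 51, 52, 59, 152, 153] → cuts [3, 17, 18, 27, 28, 29, 30, 51, 52, 59, 152, 153]
  PtaII (AGGA, off=0): starts [128] → cuts [128]

Pooled cuts: [3, 17, 18, 24, 27, 28, 29, 30, 43, 51, 52, 59, 68, 81, 90, 96, 102, 112, 121, 128, 141, 147, 152, 153, 159]

Fragments:
  [0,3): 3 bp
  [3,17): 14 bp
  [17,18): 1 bp
  [18,24): 6 bp
  [24,27): 3 bp
  [27,28): 1 bp
  [28,29): 1 bp
  [29,30): 1 bp
  [30,43): 13 bp
  [43,51): 8 bp
  [51,52): 1 bp
  [52,59): 7 bp
  [59,68): 9 bp
  [68,81): 13 bp
  [81,90): 9 bp
  [90,96): 6 bp
  [96,102): 6 bp
  [102,112): 10 bp
  [112,121): 9 bp
  [121,128): 7 bp
  [128,141): 13 bp
  [141,147): 6 bp
  [147,152): 5 bp
  [152,153): 1 bp
  [153,159): 6 bp
  [159,163): 4 bp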